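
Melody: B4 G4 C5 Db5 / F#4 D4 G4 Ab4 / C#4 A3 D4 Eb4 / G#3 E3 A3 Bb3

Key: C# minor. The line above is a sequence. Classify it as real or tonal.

real

Each cell has the same semitone pattern (-4, 5, 1) — intervals are preserved exactly.
And G4 lies outside C# minor, so the sequence is real rather than tonal.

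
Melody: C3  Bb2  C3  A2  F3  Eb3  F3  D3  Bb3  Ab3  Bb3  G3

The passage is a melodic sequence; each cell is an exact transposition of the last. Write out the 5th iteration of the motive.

Ab4 Gb4 Ab4 F4

The 4-note cells begin on C3, F3, Bb3 — each up a 4th from the last.
Extending up a 4th: Eb4 → Ab4.
From Ab4 the exact shape gives Ab4 Gb4 Ab4 F4.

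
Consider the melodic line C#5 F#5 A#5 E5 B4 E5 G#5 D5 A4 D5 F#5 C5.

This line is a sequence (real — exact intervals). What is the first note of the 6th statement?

Eb4

Unit = 4 notes; the statements start on C#5, B4, A4, moving down a 2nd each time.
Extending the heads down a 2nd: G4 → F4 → Eb4.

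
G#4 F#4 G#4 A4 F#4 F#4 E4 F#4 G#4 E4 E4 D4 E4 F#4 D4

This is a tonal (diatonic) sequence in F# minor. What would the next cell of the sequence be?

Taking 5-note groups, the heads are G#4, F#4, E4: the pattern moves down a 2nd.
Statement 4 starts on D4 and keeps the same diatonic contour: D4 C#4 D4 E4 C#4.

D4 C#4 D4 E4 C#4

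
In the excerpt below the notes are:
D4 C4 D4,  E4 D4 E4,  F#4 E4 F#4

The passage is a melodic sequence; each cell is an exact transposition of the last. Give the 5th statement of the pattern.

Unit = 3 notes; the statements start on D4, E4, F#4, moving up a 2nd each time.
Extending up a 2nd: G#4 → A#4.
From A#4 the exact shape gives A#4 G#4 A#4.

A#4 G#4 A#4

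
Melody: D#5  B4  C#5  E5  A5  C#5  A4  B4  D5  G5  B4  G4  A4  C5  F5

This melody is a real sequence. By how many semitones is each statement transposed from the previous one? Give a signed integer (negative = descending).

-2

Taking 5-note groups, the heads are D#5, C#5, B4: the pattern moves down a 2nd.
D#5 to C#5 spans -2 semitones.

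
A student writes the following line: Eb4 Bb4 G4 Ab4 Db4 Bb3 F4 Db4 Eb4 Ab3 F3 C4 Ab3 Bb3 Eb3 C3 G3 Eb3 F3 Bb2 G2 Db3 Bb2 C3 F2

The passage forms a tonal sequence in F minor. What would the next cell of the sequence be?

Taking 5-note groups, the heads are Eb4, Bb3, F3, C3, G2: the pattern moves down a 4th.
Statement 6 starts on Db2 and keeps the same diatonic contour: Db2 Ab2 F2 G2 C2.

Db2 Ab2 F2 G2 C2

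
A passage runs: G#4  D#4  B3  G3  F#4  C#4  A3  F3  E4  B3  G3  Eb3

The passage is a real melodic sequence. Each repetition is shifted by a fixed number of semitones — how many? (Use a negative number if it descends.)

-2

Unit = 4 notes; the statements start on G#4, F#4, E4, moving down a 2nd each time.
G#4→F#4 is 66 − 68 = -2 semitones.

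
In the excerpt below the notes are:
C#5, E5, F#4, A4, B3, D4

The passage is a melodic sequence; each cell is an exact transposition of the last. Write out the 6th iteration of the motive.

D2 F2

Unit = 2 notes; the statements start on C#5, F#4, B3, moving down a 5th each time.
Extending down a 5th: E3 → A2 → D2.
From D2 the exact shape gives D2 F2.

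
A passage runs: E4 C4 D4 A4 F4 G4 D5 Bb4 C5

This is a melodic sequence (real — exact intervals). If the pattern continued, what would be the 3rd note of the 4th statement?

F5

Grouping in 3s, the 3rd note of each cell is D4, G4, C5.
Each moves up a 4th; the next is F5.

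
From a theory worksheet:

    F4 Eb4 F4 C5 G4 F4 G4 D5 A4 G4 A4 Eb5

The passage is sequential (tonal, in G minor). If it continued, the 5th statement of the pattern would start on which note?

The 4-note cells begin on F4, G4, A4 — each up a 2nd from the last.
Continuing: Bb4 → C5. Statement 5 starts on C5.

C5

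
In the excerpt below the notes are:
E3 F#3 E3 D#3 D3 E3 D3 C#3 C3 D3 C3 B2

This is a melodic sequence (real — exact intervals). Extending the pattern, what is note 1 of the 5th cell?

Ab2

With 4-note cells, note 1 of each statement runs E3, D3, C3.
Extending down a 2nd: Bb2 → Ab2.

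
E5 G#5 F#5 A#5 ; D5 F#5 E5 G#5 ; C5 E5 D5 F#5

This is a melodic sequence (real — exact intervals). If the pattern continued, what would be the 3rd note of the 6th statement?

Ab4

Grouping in 4s, the 3rd note of each cell is F#5, E5, D5.
Each moves down a 2nd. Continuing: C5 → Bb4 → Ab4.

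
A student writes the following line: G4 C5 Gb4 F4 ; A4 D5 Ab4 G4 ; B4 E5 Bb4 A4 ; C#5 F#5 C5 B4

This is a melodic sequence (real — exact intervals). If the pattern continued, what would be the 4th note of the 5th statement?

The unit is 4 notes. Position-4 pitches of the 4 shown cells: F4, G4, A4, B4.
One more up a 2nd gives C#5.

C#5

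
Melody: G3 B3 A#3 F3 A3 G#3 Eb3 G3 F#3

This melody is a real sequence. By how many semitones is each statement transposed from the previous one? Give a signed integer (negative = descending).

The 3-note cells begin on G3, F3, Eb3 — each down a 2nd from the last.
Counting half-steps from G3 to F3: -2.

-2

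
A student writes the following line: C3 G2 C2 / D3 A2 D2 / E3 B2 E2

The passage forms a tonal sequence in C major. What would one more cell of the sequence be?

The 3-note cells begin on C3, D3, E3 — each up a 2nd from the last.
Statement 4 starts on F3 and keeps the same diatonic contour: F3 C3 F2.

F3 C3 F2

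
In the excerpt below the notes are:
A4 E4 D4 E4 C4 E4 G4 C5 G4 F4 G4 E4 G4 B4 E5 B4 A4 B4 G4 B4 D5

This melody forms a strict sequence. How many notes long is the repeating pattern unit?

7

Try groups of 7 (3 cells in 21 notes):
A4 E4 D4 E4 C4 E4 G4 | C5 G4 F4 G4 E4 G4 B4 | E5 B4 A4 B4 G4 B4 D5
Each cell is the previous one up a 3rd — so the unit is 7 notes.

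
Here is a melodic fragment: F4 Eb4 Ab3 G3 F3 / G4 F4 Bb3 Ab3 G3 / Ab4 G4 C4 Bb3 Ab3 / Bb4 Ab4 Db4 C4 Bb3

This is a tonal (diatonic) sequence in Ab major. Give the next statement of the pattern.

C5 Bb4 Eb4 Db4 C4

The 5-note cells begin on F4, G4, Ab4, Bb4 — each up a 2nd from the last.
Statement 5 starts on C5 and keeps the same diatonic contour: C5 Bb4 Eb4 Db4 C4.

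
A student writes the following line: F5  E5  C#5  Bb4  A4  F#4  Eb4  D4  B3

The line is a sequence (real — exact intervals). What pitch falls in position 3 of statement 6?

D2

Grouping in 3s, the 3rd note of each cell is C#5, F#4, B3.
Each moves down a 5th. Continuing: E3 → A2 → D2.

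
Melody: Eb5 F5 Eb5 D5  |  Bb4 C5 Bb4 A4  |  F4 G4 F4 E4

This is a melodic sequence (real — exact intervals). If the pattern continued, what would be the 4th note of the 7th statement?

G#2

With 4-note cells, note 4 of each statement runs D5, A4, E4.
Extending down a 4th: B3 → F#3 → C#3 → G#2.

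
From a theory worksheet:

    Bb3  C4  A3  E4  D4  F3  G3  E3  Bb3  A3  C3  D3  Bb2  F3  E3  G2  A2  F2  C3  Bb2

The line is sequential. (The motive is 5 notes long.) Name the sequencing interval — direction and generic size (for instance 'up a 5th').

With a 5-note motive the entries are Bb3, F3, C3, G2, each down a 4th from the previous.
From Bb3 to F3: down a 4th.

down a 4th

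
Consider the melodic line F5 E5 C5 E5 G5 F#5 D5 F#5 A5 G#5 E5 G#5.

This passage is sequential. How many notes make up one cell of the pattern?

There are 12 notes; a 4-note unit gives 3 cells:
F5 E5 C5 E5 | G5 F#5 D5 F#5 | A5 G#5 E5 G#5
That's a consistent up a 2nd shift per cell, and no other grouping gives one.

4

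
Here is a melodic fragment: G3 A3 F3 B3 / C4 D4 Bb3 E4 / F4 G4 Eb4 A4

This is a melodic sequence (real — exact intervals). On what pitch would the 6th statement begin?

With a 4-note motive the entries are G3, C4, F4, each up a 4th from the previous.
Continuing: Bb4 → Eb5 → Ab5. Statement 6 starts on Ab5.

Ab5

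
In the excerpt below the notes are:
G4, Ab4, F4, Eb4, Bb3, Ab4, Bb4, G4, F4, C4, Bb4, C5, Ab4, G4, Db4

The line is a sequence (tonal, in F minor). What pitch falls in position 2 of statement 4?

With 5-note cells, note 2 of each statement runs Ab4, Bb4, C5.
One more up a 2nd gives Db5.

Db5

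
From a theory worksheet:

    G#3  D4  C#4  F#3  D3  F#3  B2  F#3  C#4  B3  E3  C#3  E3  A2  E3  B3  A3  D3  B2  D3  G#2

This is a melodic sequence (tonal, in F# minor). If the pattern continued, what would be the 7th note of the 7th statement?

With 7-note cells, note 7 of each statement runs B2, A2, G#2.
Each moves down a 2nd. Continuing: F#2 → E2 → D2 → C#2.

C#2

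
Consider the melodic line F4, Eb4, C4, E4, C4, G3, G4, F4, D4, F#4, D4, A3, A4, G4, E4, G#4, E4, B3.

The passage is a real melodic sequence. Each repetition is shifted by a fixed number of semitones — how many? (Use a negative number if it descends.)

2

With a 6-note motive the entries are F4, G4, A4, each up a 2nd from the previous.
F4→G4 is 67 − 65 = 2 semitones.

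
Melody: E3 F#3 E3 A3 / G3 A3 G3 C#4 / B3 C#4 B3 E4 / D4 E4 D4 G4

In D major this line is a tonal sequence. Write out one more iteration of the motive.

F#4 G4 F#4 B4

Unit = 4 notes; the statements start on E3, G3, B3, D4, moving up a 3rd each time.
From F#4 the diatonic shape gives F#4 G4 F#4 B4.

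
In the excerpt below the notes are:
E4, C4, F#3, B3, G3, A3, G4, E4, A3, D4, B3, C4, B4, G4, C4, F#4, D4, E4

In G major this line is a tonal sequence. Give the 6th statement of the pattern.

The 6-note cells begin on E4, G4, B4 — each up a 3rd from the last.
Extending up a 3rd: D5 → F#5 → A5.
Statement 6 starts on A5 and keeps the same diatonic contour: A5 F#5 B4 E5 C5 D5.

A5 F#5 B4 E5 C5 D5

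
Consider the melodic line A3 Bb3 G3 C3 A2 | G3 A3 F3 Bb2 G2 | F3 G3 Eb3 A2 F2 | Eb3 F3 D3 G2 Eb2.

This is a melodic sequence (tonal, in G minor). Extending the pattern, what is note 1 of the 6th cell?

Grouping in 5s, the 1st note of each cell is A3, G3, F3, Eb3.
Carrying that down a 2nd forward: D3 → C3.

C3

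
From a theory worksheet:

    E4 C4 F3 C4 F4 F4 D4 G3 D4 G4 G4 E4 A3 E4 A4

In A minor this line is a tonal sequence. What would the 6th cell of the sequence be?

C5 A4 D4 A4 D5

With a 5-note motive the entries are E4, F4, G4, each up a 2nd from the previous.
Continuing the starts: A4 → B4 → C5.
Statement 6 starts on C5 and keeps the same diatonic contour: C5 A4 D4 A4 D5.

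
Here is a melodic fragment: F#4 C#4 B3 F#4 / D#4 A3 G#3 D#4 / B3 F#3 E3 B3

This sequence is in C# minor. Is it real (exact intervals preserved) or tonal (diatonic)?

Every note is diatonic to C# minor.
Cell 1 has -5 semitones from note 1 to 2, but cell 2 has -6 — the interval quality changes while the contour stays the same, which is the hallmark of a tonal sequence.

tonal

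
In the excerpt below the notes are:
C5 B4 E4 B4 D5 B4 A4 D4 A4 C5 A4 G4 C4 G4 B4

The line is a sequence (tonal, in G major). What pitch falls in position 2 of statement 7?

C4

The unit is 5 notes. Position-2 pitches of the 3 shown cells: B4, A4, G4.
Carrying that down a 2nd forward: F#4 → E4 → D4 → C4.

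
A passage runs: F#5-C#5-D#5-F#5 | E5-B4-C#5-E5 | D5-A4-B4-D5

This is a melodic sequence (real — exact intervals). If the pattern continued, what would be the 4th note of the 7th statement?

The unit is 4 notes. Position-4 pitches of the 3 shown cells: F#5, E5, D5.
Extending down a 2nd: C5 → Bb4 → Ab4 → Gb4.

Gb4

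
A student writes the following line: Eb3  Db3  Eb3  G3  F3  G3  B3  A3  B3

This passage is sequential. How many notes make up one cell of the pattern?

3

Try groups of 3 (3 cells in 9 notes):
Eb3 Db3 Eb3 | G3 F3 G3 | B3 A3 B3
Every group is a transposition up a 3rd of the one before; no shorter unit works.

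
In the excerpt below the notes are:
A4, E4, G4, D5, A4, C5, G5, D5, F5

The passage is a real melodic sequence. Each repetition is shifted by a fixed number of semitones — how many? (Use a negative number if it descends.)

5

With a 3-note motive the entries are A4, D5, G5, each up a 4th from the previous.
Counting half-steps from A4 to D5: 5.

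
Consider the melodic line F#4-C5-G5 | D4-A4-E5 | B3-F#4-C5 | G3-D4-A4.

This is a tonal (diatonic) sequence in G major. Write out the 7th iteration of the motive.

Unit = 3 notes; the statements start on F#4, D4, B3, G3, moving down a 3rd each time.
Carrying on: E3 → C3 → A2.
From A2 the diatonic shape gives A2 E3 B3.

A2 E3 B3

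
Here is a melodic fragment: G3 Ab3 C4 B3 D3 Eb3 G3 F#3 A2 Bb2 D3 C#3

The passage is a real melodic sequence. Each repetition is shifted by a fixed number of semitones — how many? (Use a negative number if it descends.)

-5

Unit = 4 notes; the statements start on G3, D3, A2, moving down a 4th each time.
G3→D3 is 50 − 55 = -5 semitones.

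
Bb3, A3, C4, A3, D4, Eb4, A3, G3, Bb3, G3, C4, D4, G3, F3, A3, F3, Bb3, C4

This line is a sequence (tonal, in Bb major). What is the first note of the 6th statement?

Taking 6-note groups, the heads are Bb3, A3, G3: the pattern moves down a 2nd.
Continuing: F3 → Eb3 → D3. Statement 6 starts on D3.

D3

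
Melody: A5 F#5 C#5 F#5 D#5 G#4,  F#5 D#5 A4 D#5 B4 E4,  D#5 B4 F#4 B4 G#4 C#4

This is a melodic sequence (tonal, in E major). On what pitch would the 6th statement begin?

E4

The 6-note cells begin on A5, F#5, D#5 — each down a 3rd from the last.
Continuing: B4 → G#4 → E4. Statement 6 starts on E4.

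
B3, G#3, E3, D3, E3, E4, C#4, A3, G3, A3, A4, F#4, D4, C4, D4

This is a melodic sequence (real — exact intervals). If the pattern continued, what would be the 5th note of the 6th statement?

The unit is 5 notes. Position-5 pitches of the 3 shown cells: E3, A3, D4.
Extending up a 4th: G4 → C5 → F5.

F5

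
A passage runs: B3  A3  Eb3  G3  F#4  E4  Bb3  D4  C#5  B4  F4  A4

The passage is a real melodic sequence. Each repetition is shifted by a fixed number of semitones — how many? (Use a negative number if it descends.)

The 4-note cells begin on B3, F#4, C#5 — each up a 5th from the last.
Counting half-steps from B3 to F#4: 7.

7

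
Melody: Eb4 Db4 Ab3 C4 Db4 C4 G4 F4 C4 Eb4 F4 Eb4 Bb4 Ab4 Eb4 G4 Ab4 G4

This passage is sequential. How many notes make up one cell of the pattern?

6

There are 18 notes; a 6-note unit gives 3 cells:
Eb4 Db4 Ab3 C4 Db4 C4 | G4 F4 C4 Eb4 F4 Eb4 | Bb4 Ab4 Eb4 G4 Ab4 G4
That's a consistent up a 3rd shift per cell, and no other grouping gives one.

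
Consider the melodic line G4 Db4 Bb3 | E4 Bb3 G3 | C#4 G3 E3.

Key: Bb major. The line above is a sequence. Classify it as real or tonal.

real

Each cell has the same semitone pattern (-6, -3) — intervals are preserved exactly.
And Db4 lies outside Bb major, so the sequence is real rather than tonal.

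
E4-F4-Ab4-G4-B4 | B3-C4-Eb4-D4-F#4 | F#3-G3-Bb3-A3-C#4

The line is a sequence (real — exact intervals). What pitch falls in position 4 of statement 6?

F#2

The unit is 5 notes. Position-4 pitches of the 3 shown cells: G4, D4, A3.
Extending down a 4th: E3 → B2 → F#2.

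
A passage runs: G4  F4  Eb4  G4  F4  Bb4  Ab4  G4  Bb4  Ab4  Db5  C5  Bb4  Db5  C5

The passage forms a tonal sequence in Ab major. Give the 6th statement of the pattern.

C6 Bb5 Ab5 C6 Bb5

Unit = 5 notes; the statements start on G4, Bb4, Db5, moving up a 3rd each time.
Carrying on: F5 → Ab5 → C6.
Statement 6 starts on C6 and keeps the same diatonic contour: C6 Bb5 Ab5 C6 Bb5.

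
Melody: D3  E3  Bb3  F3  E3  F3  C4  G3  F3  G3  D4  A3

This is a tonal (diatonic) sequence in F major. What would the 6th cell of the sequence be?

Bb3 C4 G4 D4

With a 4-note motive the entries are D3, E3, F3, each up a 2nd from the previous.
Continuing the starts: G3 → A3 → Bb3.
From Bb3 the diatonic shape gives Bb3 C4 G4 D4.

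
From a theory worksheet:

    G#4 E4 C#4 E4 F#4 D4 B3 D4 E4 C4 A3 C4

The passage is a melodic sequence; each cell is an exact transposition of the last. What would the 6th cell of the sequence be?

The 4-note cells begin on G#4, F#4, E4 — each down a 2nd from the last.
Continuing the starts: D4 → C4 → Bb3.
So cell 6 is Bb3 Gb3 Eb3 Gb3.

Bb3 Gb3 Eb3 Gb3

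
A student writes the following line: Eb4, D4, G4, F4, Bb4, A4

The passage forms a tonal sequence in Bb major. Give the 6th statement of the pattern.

With a 2-note motive the entries are Eb4, G4, Bb4, each up a 3rd from the previous.
Extending up a 3rd: D5 → F5 → A5.
So cell 6 is A5 G5.

A5 G5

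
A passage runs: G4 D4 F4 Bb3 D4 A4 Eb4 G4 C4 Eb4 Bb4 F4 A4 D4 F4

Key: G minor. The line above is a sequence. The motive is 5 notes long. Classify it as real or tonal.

Every note is diatonic to G minor.
Cell 1 has -5 semitones from note 1 to 2, but cell 2 has -6 — the interval quality changes while the contour stays the same, which is the hallmark of a tonal sequence.

tonal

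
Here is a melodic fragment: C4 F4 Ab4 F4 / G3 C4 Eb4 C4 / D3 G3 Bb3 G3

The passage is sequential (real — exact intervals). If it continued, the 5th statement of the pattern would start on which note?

With a 4-note motive the entries are C4, G3, D3, each down a 4th from the previous.
Continuing: A2 → E2. Statement 5 starts on E2.

E2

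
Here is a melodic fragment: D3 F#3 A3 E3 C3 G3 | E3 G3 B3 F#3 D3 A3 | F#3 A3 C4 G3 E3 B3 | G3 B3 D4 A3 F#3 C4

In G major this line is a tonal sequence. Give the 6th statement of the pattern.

B3 D4 F#4 C4 A3 E4

Unit = 6 notes; the statements start on D3, E3, F#3, G3, moving up a 2nd each time.
Extending up a 2nd: A3 → B3.
So cell 6 is B3 D4 F#4 C4 A3 E4.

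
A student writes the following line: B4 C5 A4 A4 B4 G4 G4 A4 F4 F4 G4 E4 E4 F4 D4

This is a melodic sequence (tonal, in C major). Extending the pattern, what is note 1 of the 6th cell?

D4

Grouping in 3s, the 1st note of each cell is B4, A4, G4, F4, E4.
Each moves down a 2nd; the next is D4.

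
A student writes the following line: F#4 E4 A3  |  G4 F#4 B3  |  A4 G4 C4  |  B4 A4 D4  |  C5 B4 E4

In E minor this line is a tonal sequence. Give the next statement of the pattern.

The 3-note cells begin on F#4, G4, A4, B4, C5 — each up a 2nd from the last.
Statement 6 starts on D5 and keeps the same diatonic contour: D5 C5 F#4.

D5 C5 F#4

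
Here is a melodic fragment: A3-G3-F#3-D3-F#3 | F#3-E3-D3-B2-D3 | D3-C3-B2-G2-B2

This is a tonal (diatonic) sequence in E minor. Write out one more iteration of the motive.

B2 A2 G2 E2 G2

Taking 5-note groups, the heads are A3, F#3, D3: the pattern moves down a 3rd.
From B2 the diatonic shape gives B2 A2 G2 E2 G2.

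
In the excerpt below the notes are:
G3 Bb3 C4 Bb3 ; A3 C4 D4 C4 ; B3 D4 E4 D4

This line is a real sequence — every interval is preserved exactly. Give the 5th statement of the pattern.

D#4 F#4 G#4 F#4

The 4-note cells begin on G3, A3, B3 — each up a 2nd from the last.
Continuing the starts: C#4 → D#4.
From D#4 the exact shape gives D#4 F#4 G#4 F#4.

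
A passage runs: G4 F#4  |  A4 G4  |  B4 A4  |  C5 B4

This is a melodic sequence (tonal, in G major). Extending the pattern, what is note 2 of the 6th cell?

Grouping in 2s, the 2nd note of each cell is F#4, G4, A4, B4.
Each moves up a 2nd. Continuing: C5 → D5.

D5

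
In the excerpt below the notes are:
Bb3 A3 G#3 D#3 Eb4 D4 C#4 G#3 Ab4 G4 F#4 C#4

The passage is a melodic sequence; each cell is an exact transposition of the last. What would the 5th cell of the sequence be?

Taking 4-note groups, the heads are Bb3, Eb4, Ab4: the pattern moves up a 4th.
Carrying on: Db5 → Gb5.
So cell 5 is Gb5 F5 E5 B4.

Gb5 F5 E5 B4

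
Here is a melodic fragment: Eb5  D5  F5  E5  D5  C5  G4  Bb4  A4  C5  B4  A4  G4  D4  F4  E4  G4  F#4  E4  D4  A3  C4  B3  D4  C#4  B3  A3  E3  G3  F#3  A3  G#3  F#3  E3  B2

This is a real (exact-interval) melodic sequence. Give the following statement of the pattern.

The 7-note cells begin on Eb5, Bb4, F4, C4, G3 — each down a 4th from the last.
From D3 the exact shape gives D3 C#3 E3 D#3 C#3 B2 F#2.

D3 C#3 E3 D#3 C#3 B2 F#2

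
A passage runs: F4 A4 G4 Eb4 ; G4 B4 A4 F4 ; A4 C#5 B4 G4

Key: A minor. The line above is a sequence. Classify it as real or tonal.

Each cell has the same semitone pattern (4, -2, -4) — intervals are preserved exactly.
And Eb4 lies outside A minor, so the sequence is real rather than tonal.

real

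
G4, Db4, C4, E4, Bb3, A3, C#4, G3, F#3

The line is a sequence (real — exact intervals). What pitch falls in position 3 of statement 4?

D#3

Grouping in 3s, the 3rd note of each cell is C4, A3, F#3.
Each moves down a 3rd; the next is D#3.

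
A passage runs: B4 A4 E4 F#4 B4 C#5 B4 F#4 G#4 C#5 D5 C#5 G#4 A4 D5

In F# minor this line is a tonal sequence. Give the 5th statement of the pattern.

F#5 E5 B4 C#5 F#5

With a 5-note motive the entries are B4, C#5, D5, each up a 2nd from the previous.
Carrying on: E5 → F#5.
From F#5 the diatonic shape gives F#5 E5 B4 C#5 F#5.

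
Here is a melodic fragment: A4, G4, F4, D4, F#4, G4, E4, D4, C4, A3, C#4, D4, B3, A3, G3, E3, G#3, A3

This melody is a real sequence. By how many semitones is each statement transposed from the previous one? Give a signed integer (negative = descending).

The 6-note cells begin on A4, E4, B3 — each down a 4th from the last.
A4→E4 is 64 − 69 = -5 semitones.

-5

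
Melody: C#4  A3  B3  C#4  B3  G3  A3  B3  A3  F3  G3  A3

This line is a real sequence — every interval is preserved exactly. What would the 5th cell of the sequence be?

F3 Db3 Eb3 F3

With a 4-note motive the entries are C#4, B3, A3, each down a 2nd from the previous.
Carrying on: G3 → F3.
Statement 5 starts on F3 and keeps the same exact contour: F3 Db3 Eb3 F3.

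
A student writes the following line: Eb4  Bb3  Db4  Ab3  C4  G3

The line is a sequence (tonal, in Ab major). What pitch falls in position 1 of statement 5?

The unit is 2 notes. Position-1 pitches of the 3 shown cells: Eb4, Db4, C4.
Each moves down a 2nd. Continuing: Bb3 → Ab3.

Ab3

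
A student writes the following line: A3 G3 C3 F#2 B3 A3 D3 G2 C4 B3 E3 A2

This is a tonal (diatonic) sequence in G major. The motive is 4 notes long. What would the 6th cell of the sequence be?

Unit = 4 notes; the statements start on A3, B3, C4, moving up a 2nd each time.
Carrying on: D4 → E4 → F#4.
From F#4 the diatonic shape gives F#4 E4 A3 D3.

F#4 E4 A3 D3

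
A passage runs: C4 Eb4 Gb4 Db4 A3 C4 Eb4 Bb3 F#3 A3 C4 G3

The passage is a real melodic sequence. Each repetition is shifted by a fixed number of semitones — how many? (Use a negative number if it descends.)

-3

Unit = 4 notes; the statements start on C4, A3, F#3, moving down a 3rd each time.
C4→A3 is 57 − 60 = -3 semitones.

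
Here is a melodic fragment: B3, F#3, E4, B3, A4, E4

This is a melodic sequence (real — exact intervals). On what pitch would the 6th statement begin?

Taking 2-note groups, the heads are B3, E4, A4: the pattern moves up a 4th.
Extending the heads up a 4th: D5 → G5 → C6.

C6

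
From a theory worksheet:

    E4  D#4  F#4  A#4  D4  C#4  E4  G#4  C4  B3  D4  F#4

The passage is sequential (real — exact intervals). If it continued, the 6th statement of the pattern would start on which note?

Unit = 4 notes; the statements start on E4, D4, C4, moving down a 2nd each time.
Continuing: Bb3 → Ab3 → Gb3. Statement 6 starts on Gb3.

Gb3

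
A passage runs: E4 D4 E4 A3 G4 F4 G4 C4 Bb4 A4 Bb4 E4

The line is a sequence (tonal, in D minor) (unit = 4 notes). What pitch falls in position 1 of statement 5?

Grouping in 4s, the 1st note of each cell is E4, G4, Bb4.
Carrying that up a 3rd forward: D5 → F5.

F5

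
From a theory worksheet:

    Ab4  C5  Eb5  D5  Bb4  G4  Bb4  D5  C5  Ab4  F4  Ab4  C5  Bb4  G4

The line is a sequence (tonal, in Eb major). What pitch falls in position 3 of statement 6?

With 5-note cells, note 3 of each statement runs Eb5, D5, C5.
Each moves down a 2nd. Continuing: Bb4 → Ab4 → G4.

G4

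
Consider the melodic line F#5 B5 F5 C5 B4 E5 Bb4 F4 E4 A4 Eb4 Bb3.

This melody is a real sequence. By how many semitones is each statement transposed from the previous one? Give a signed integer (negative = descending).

Taking 4-note groups, the heads are F#5, B4, E4: the pattern moves down a 5th.
F#5 to B4 spans -7 semitones.

-7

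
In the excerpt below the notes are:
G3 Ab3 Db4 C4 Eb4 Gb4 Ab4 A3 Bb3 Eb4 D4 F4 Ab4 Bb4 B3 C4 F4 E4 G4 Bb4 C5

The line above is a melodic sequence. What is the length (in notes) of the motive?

7

Try groups of 7 (3 cells in 21 notes):
G3 Ab3 Db4 C4 Eb4 Gb4 Ab4 | A3 Bb3 Eb4 D4 F4 Ab4 Bb4 | B3 C4 F4 E4 G4 Bb4 C5
Every group is a transposition up a 2nd of the one before; no shorter unit works.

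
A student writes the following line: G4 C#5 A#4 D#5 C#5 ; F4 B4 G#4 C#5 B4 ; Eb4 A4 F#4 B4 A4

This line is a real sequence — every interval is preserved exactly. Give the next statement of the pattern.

With a 5-note motive the entries are G4, F4, Eb4, each down a 2nd from the previous.
Statement 4 starts on Db4 and keeps the same exact contour: Db4 G4 E4 A4 G4.

Db4 G4 E4 A4 G4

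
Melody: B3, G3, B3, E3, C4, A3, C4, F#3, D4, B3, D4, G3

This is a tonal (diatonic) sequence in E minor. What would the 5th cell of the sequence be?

Taking 4-note groups, the heads are B3, C4, D4: the pattern moves up a 2nd.
Continuing the starts: E4 → F#4.
Statement 5 starts on F#4 and keeps the same diatonic contour: F#4 D4 F#4 B3.

F#4 D4 F#4 B3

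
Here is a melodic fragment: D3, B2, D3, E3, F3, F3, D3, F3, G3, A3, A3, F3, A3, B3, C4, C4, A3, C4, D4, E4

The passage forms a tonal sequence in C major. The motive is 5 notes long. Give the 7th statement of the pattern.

B4 G4 B4 C5 D5

The 5-note cells begin on D3, F3, A3, C4 — each up a 3rd from the last.
Carrying on: E4 → G4 → B4.
So cell 7 is B4 G4 B4 C5 D5.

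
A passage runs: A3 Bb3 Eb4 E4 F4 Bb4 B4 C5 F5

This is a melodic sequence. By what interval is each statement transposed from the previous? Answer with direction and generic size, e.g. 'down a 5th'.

Taking 3-note groups, the heads are A3, E4, B4: the pattern moves up a 5th.
A3 to E4 is up a 5th.

up a 5th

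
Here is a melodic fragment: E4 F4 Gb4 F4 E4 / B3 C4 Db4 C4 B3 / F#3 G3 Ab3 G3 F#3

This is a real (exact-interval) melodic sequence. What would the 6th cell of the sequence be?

Taking 5-note groups, the heads are E4, B3, F#3: the pattern moves down a 4th.
Continuing the starts: C#3 → G#2 → D#2.
From D#2 the exact shape gives D#2 E2 F2 E2 D#2.

D#2 E2 F2 E2 D#2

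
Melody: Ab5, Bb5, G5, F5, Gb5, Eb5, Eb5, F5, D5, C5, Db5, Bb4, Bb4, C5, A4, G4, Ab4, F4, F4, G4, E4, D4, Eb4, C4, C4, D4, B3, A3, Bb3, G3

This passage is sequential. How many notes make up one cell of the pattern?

There are 30 notes; a 6-note unit gives 5 cells:
Ab5 Bb5 G5 F5 Gb5 Eb5 | Eb5 F5 D5 C5 Db5 Bb4 | Bb4 C5 A4 G4 Ab4 F4 | F4 G4 E4 D4 Eb4 C4 | C4 D4 B3 A3 Bb3 G3
That's a consistent down a 4th shift per cell, and no other grouping gives one.

6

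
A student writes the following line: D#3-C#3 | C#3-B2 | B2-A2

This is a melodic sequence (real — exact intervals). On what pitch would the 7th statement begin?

Eb2

Taking 2-note groups, the heads are D#3, C#3, B2: the pattern moves down a 2nd.
Continuing: A2 → G2 → F2 → Eb2. Statement 7 starts on Eb2.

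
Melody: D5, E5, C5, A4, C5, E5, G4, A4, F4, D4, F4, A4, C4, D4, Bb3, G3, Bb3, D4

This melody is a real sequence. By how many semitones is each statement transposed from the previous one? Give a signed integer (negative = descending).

-7

Unit = 6 notes; the statements start on D5, G4, C4, moving down a 5th each time.
D5 to G4 spans -7 semitones.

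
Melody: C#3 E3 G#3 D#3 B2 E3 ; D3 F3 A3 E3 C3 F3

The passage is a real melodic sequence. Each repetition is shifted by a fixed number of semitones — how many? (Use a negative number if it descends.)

With a 6-note motive the entries are C#3, D3, each up a 2nd from the previous.
Counting half-steps from C#3 to D3: 1.

1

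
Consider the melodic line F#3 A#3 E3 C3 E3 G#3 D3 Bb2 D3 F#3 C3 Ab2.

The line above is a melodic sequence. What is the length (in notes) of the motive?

4

There are 12 notes; a 4-note unit gives 3 cells:
F#3 A#3 E3 C3 | E3 G#3 D3 Bb2 | D3 F#3 C3 Ab2
Each cell is the previous one down a 2nd — so the unit is 4 notes.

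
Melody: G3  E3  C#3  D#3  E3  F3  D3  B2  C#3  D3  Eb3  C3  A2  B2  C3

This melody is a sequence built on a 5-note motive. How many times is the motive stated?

3

15 notes in groups of 5 gives 15/5 = 3 statements.
Starts: G3, F3, Eb3 — each down a 2nd.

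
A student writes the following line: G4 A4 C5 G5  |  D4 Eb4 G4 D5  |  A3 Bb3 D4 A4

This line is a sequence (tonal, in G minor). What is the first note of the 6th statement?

Taking 4-note groups, the heads are G4, D4, A3: the pattern moves down a 4th.
Extending the heads down a 4th: Eb3 → Bb2 → F2.

F2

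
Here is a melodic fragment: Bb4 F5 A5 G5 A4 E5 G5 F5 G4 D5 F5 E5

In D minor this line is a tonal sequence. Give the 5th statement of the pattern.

Taking 4-note groups, the heads are Bb4, A4, G4: the pattern moves down a 2nd.
Continuing the starts: F4 → E4.
From E4 the diatonic shape gives E4 Bb4 D5 C5.

E4 Bb4 D5 C5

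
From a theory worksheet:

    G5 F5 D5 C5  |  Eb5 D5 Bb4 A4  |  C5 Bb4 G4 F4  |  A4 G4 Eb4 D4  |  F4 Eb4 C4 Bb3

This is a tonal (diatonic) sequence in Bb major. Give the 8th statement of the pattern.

G3 F3 D3 C3

Unit = 4 notes; the statements start on G5, Eb5, C5, A4, F4, moving down a 3rd each time.
Carrying on: D4 → Bb3 → G3.
So cell 8 is G3 F3 D3 C3.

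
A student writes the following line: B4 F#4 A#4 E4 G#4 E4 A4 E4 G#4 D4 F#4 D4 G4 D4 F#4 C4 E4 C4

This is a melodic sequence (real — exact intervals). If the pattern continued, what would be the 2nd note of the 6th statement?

With 6-note cells, note 2 of each statement runs F#4, E4, D4.
Each moves down a 2nd. Continuing: C4 → Bb3 → Ab3.

Ab3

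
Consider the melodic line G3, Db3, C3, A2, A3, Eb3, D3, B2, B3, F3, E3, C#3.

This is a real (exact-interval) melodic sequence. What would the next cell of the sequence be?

Unit = 4 notes; the statements start on G3, A3, B3, moving up a 2nd each time.
So cell 4 is C#4 G3 F#3 D#3.

C#4 G3 F#3 D#3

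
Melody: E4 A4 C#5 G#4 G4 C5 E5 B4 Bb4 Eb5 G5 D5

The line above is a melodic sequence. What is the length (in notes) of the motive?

Try groups of 4 (3 cells in 12 notes):
E4 A4 C#5 G#4 | G4 C5 E5 B4 | Bb4 Eb5 G5 D5
That's a consistent up a 3rd shift per cell, and no other grouping gives one.

4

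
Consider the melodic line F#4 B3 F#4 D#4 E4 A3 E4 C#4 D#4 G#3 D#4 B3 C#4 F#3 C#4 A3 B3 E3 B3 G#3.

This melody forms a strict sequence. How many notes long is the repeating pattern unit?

4

20 notes total. Splitting into 5 groups of 4:
F#4 B3 F#4 D#4 | E4 A3 E4 C#4 | D#4 G#3 D#4 B3 | C#4 F#3 C#4 A3 | B3 E3 B3 G#3
That's a consistent down a 2nd shift per cell, and no other grouping gives one.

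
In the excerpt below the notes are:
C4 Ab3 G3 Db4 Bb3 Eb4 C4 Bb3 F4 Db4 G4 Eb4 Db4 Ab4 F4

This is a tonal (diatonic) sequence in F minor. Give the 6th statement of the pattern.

F5 Db5 C5 G5 Eb5

Unit = 5 notes; the statements start on C4, Eb4, G4, moving up a 3rd each time.
Continuing the starts: Bb4 → Db5 → F5.
So cell 6 is F5 Db5 C5 G5 Eb5.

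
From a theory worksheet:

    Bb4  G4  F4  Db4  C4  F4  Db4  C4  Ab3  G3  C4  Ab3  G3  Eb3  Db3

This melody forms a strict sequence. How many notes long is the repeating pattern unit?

5

There are 15 notes; a 5-note unit gives 3 cells:
Bb4 G4 F4 Db4 C4 | F4 Db4 C4 Ab3 G3 | C4 Ab3 G3 Eb3 Db3
That's a consistent down a 4th shift per cell, and no other grouping gives one.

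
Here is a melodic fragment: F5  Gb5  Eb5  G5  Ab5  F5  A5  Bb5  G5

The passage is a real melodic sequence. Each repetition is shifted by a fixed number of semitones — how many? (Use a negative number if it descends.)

Unit = 3 notes; the statements start on F5, G5, A5, moving up a 2nd each time.
F5→G5 is 79 − 77 = 2 semitones.

2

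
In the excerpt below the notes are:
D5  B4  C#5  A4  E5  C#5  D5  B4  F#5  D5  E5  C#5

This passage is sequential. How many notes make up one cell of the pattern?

Try groups of 4 (3 cells in 12 notes):
D5 B4 C#5 A4 | E5 C#5 D5 B4 | F#5 D5 E5 C#5
Each cell is the previous one up a 2nd — so the unit is 4 notes.

4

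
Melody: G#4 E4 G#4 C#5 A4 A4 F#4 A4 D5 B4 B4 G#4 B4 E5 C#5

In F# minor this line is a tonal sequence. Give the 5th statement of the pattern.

D5 B4 D5 G#5 E5

Taking 5-note groups, the heads are G#4, A4, B4: the pattern moves up a 2nd.
Carrying on: C#5 → D5.
So cell 5 is D5 B4 D5 G#5 E5.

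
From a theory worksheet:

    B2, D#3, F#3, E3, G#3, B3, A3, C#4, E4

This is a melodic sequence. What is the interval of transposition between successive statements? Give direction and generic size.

With a 3-note motive the entries are B2, E3, A3, each up a 4th from the previous.
B2 to E3 is up a 4th.

up a 4th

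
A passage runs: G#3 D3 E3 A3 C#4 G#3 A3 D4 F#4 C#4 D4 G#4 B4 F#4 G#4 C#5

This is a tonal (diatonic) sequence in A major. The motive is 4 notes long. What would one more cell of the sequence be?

The 4-note cells begin on G#3, C#4, F#4, B4 — each up a 4th from the last.
So cell 5 is E5 B4 C#5 F#5.

E5 B4 C#5 F#5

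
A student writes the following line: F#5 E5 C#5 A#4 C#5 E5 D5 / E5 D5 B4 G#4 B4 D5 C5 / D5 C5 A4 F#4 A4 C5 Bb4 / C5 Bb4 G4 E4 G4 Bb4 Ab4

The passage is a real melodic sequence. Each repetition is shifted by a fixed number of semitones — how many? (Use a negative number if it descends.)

Unit = 7 notes; the statements start on F#5, E5, D5, C5, moving down a 2nd each time.
F#5→E5 is 76 − 78 = -2 semitones.

-2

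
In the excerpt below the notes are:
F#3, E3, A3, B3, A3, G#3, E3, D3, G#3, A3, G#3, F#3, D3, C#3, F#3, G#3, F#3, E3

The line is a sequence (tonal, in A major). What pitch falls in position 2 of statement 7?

F#2

With 6-note cells, note 2 of each statement runs E3, D3, C#3.
Extending down a 2nd: B2 → A2 → G#2 → F#2.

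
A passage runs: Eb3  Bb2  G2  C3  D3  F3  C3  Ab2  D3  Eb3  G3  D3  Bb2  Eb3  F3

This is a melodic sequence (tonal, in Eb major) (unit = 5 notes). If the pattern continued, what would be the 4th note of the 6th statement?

With 5-note cells, note 4 of each statement runs C3, D3, Eb3.
Extending up a 2nd: F3 → G3 → Ab3.

Ab3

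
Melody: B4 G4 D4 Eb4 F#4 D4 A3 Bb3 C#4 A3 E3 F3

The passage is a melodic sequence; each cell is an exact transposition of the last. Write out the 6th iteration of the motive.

Unit = 4 notes; the statements start on B4, F#4, C#4, moving down a 4th each time.
Continuing the starts: G#3 → D#3 → A#2.
So cell 6 is A#2 F#2 C#2 D2.

A#2 F#2 C#2 D2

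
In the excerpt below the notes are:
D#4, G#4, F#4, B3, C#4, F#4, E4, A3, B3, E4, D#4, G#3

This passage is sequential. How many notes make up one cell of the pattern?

4

There are 12 notes; a 4-note unit gives 3 cells:
D#4 G#4 F#4 B3 | C#4 F#4 E4 A3 | B3 E4 D#4 G#3
Every group is a transposition down a 2nd of the one before; no shorter unit works.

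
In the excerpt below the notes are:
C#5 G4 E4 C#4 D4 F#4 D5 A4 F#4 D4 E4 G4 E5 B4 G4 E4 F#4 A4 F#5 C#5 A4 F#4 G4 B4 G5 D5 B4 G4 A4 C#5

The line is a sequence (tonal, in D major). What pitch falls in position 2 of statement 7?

F#5

With 6-note cells, note 2 of each statement runs G4, A4, B4, C#5, D5.
Extending up a 2nd: E5 → F#5.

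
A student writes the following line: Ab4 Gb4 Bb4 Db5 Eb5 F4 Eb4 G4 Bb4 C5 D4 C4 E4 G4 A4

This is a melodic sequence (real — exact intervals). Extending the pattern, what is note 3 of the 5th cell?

A#3

With 5-note cells, note 3 of each statement runs Bb4, G4, E4.
Carrying that down a 3rd forward: C#4 → A#3.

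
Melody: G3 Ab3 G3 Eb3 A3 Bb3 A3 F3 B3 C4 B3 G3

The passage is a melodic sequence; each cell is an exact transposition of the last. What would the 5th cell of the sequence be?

D#4 E4 D#4 B3

The 4-note cells begin on G3, A3, B3 — each up a 2nd from the last.
Carrying on: C#4 → D#4.
Statement 5 starts on D#4 and keeps the same exact contour: D#4 E4 D#4 B3.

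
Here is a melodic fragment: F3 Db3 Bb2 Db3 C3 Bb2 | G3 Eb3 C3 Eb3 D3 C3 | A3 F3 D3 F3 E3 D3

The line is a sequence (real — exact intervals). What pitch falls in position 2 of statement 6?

The unit is 6 notes. Position-2 pitches of the 3 shown cells: Db3, Eb3, F3.
Carrying that up a 2nd forward: G3 → A3 → B3.

B3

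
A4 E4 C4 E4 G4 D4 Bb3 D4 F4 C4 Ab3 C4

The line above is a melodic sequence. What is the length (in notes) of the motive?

There are 12 notes; a 4-note unit gives 3 cells:
A4 E4 C4 E4 | G4 D4 Bb3 D4 | F4 C4 Ab3 C4
Every group is a transposition down a 2nd of the one before; no shorter unit works.

4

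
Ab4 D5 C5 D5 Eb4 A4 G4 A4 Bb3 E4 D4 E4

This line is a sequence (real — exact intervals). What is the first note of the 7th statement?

D2

The 4-note cells begin on Ab4, Eb4, Bb3 — each down a 4th from the last.
Continuing: F3 → C3 → G2 → D2. Statement 7 starts on D2.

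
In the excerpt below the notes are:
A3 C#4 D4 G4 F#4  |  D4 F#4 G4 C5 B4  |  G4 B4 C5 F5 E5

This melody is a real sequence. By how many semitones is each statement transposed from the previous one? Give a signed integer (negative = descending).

The 5-note cells begin on A3, D4, G4 — each up a 4th from the last.
Counting half-steps from A3 to D4: 5.

5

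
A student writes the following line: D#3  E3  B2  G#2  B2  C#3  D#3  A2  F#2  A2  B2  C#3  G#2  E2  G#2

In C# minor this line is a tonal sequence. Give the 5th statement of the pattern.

G#2 A2 E2 C#2 E2

With a 5-note motive the entries are D#3, C#3, B2, each down a 2nd from the previous.
Extending down a 2nd: A2 → G#2.
Statement 5 starts on G#2 and keeps the same diatonic contour: G#2 A2 E2 C#2 E2.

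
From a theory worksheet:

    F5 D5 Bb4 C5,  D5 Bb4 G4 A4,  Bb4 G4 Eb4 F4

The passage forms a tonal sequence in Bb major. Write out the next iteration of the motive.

Unit = 4 notes; the statements start on F5, D5, Bb4, moving down a 3rd each time.
Statement 4 starts on G4 and keeps the same diatonic contour: G4 Eb4 C4 D4.

G4 Eb4 C4 D4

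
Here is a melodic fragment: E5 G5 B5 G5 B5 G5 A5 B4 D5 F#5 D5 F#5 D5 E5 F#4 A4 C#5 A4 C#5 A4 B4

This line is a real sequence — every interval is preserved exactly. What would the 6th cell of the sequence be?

With a 7-note motive the entries are E5, B4, F#4, each down a 4th from the previous.
Continuing the starts: C#4 → G#3 → D#3.
From D#3 the exact shape gives D#3 F#3 A#3 F#3 A#3 F#3 G#3.

D#3 F#3 A#3 F#3 A#3 F#3 G#3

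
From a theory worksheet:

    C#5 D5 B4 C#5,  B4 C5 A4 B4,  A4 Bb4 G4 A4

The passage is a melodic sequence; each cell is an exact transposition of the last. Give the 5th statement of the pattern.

F4 Gb4 Eb4 F4

Taking 4-note groups, the heads are C#5, B4, A4: the pattern moves down a 2nd.
Continuing the starts: G4 → F4.
Statement 5 starts on F4 and keeps the same exact contour: F4 Gb4 Eb4 F4.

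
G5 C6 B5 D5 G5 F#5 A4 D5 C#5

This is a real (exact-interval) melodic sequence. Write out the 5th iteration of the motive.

With a 3-note motive the entries are G5, D5, A4, each down a 4th from the previous.
Continuing the starts: E4 → B3.
From B3 the exact shape gives B3 E4 D#4.

B3 E4 D#4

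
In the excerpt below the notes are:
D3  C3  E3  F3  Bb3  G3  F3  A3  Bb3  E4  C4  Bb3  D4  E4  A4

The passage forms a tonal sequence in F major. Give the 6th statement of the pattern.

E5 D5 F5 G5 C6

Unit = 5 notes; the statements start on D3, G3, C4, moving up a 4th each time.
Carrying on: F4 → Bb4 → E5.
So cell 6 is E5 D5 F5 G5 C6.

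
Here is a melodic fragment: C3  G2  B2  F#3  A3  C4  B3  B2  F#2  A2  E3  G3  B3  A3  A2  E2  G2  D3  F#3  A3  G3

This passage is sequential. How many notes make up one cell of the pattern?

7

21 notes total. Splitting into 3 groups of 7:
C3 G2 B2 F#3 A3 C4 B3 | B2 F#2 A2 E3 G3 B3 A3 | A2 E2 G2 D3 F#3 A3 G3
Each cell is the previous one down a 2nd — so the unit is 7 notes.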